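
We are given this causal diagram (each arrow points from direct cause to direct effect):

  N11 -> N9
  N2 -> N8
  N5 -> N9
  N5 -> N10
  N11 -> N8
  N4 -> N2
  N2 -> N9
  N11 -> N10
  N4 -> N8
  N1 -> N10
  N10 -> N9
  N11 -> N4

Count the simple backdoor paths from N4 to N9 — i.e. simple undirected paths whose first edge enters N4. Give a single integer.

A backdoor path from N4 to N9 is any simple undirected path whose first edge points into N4 (i.e. leaves N4 via a parent).
Parents of N4: {N11}.
Enumerating:
  P1: N4 <- N11 -> N10 <- N5 -> N9
  P2: N4 <- N11 -> N10 -> N9
  P3: N4 <- N11 -> N8 <- N2 -> N9
  P4: N4 <- N11 -> N9
That exhausts the simple backdoor paths. Count: 4.

4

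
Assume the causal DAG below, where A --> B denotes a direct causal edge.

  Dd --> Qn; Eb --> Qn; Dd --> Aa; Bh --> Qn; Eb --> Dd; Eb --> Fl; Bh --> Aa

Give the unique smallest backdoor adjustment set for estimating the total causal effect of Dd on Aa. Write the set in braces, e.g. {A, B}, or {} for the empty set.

Variables eligible for adjustment (non-descendants of Dd, excluding Dd and Aa): {Bh, Eb, Fl}.
Backdoor paths from Dd to Aa:
  P1: Dd <- Eb -> Qn <- Bh -> Aa
Each backdoor path contains an unconditioned collider, so every path is already blocked with the empty conditioning set:
  P1: blocked at collider Qn (neither it nor any descendant is in the conditioning set).
The empty set is therefore the unique smallest valid set.

{}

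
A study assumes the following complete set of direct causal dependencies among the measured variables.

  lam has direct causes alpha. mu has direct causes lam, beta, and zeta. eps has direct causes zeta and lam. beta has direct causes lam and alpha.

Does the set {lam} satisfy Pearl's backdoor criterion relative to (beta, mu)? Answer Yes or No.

Backdoor paths from beta to mu (paths whose first edge points into beta):
  P1: beta <- alpha -> lam -> eps <- zeta -> mu
  P2: beta <- alpha -> lam -> mu
  P3: beta <- lam -> eps <- zeta -> mu
  P4: beta <- lam -> mu
Condition 1 (no descendant of beta in the set): holds — descendants of beta are {mu}; none are in {lam}.
Condition 2 (every backdoor path blocked by {lam}):
  P1: blocked at chain node lam ∈ conditioning set.
  P2: blocked at chain node lam ∈ conditioning set.
  P3: blocked at fork node lam ∈ conditioning set.
  P4: blocked at fork node lam ∈ conditioning set.
{lam} satisfies the backdoor criterion.

Yes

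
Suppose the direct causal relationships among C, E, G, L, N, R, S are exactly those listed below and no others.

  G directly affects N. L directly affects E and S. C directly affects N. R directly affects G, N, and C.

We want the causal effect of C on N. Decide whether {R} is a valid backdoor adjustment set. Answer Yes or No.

Backdoor paths from C to N (paths whose first edge points into C):
  P1: C <- R -> G -> N
  P2: C <- R -> N
Condition 1 (no descendant of C in the set): holds — descendants of C are {N}; none are in {R}.
Condition 2 (every backdoor path blocked by {R}):
  P1: blocked at fork node R ∈ conditioning set.
  P2: blocked at fork node R ∈ conditioning set.
{R} satisfies the backdoor criterion.

Yes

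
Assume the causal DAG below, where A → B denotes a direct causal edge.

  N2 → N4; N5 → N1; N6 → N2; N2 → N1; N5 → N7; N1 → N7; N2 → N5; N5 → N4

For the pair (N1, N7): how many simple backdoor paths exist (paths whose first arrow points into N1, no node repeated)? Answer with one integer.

3

A backdoor path from N1 to N7 is any simple undirected path whose first edge points into N1 (i.e. leaves N1 via a parent).
Parents of N1: {N2, N5}.
Enumerating:
  P1: N1 <- N2 -> N5 -> N7
  P2: N1 <- N2 -> N4 <- N5 -> N7
  P3: N1 <- N5 -> N7
That exhausts the simple backdoor paths. Count: 3.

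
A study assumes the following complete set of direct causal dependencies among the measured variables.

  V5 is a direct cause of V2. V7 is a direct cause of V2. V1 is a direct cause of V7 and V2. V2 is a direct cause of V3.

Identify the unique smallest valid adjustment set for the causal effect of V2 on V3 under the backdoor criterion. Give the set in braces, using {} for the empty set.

{}

Variables eligible for adjustment (non-descendants of V2, excluding V2 and V3): {V1, V5, V7}.
Backdoor paths from V2 to V3:
  (none)
With no backdoor paths the empty set already satisfies the criterion, and it is trivially minimal.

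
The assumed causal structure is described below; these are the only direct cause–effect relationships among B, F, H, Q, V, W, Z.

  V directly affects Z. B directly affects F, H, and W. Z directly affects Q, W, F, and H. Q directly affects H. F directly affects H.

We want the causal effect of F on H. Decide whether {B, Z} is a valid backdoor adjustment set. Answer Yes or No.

Backdoor paths from F to H (paths whose first edge points into F):
  P1: F <- Z -> Q -> H
  P2: F <- Z -> W <- B -> H
  P3: F <- Z -> H
  P4: F <- B -> W <- Z -> Q -> H
  P5: F <- B -> W <- Z -> H
  P6: F <- B -> H
Condition 1 (no descendant of F in the set): holds — descendants of F are {H}; none are in {B, Z}.
Condition 2 (every backdoor path blocked by {B, Z}):
  P1: blocked at fork node Z ∈ conditioning set.
  P2: blocked at fork node Z ∈ conditioning set.
  P3: blocked at fork node Z ∈ conditioning set.
  P4: blocked at fork node B ∈ conditioning set.
  P5: blocked at fork node B ∈ conditioning set.
  P6: blocked at fork node B ∈ conditioning set.
{B, Z} satisfies the backdoor criterion.

Yes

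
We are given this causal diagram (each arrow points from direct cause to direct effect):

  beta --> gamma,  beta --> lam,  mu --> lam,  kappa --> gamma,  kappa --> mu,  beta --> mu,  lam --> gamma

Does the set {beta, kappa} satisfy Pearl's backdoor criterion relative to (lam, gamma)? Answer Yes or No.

Yes

Backdoor paths from lam to gamma (paths whose first edge points into lam):
  P1: lam <- beta -> mu <- kappa -> gamma
  P2: lam <- beta -> gamma
  P3: lam <- mu <- kappa -> gamma
  P4: lam <- mu <- beta -> gamma
Condition 1 (no descendant of lam in the set): holds — descendants of lam are {gamma}; none are in {beta, kappa}.
Condition 2 (every backdoor path blocked by {beta, kappa}):
  P1: blocked at fork node beta ∈ conditioning set.
  P2: blocked at fork node beta ∈ conditioning set.
  P3: blocked at fork node kappa ∈ conditioning set.
  P4: blocked at fork node beta ∈ conditioning set.
{beta, kappa} satisfies the backdoor criterion.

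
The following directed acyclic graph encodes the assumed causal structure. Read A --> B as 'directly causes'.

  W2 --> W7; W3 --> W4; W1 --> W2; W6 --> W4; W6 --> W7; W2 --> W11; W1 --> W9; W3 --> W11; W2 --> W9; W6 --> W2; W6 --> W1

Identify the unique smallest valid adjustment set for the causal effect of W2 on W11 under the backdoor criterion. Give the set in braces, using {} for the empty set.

{}

Variables eligible for adjustment (non-descendants of W2, excluding W2 and W11): {W1, W3, W4, W6}.
Backdoor paths from W2 to W11:
  P1: W2 <- W6 -> W4 <- W3 -> W11
  P2: W2 <- W1 <- W6 -> W4 <- W3 -> W11
Each backdoor path contains an unconditioned collider, so every path is already blocked with the empty conditioning set:
  P1: blocked at collider W4 (neither it nor any descendant is in the conditioning set).
  P2: blocked at collider W4 (neither it nor any descendant is in the conditioning set).
The empty set is therefore the unique smallest valid set.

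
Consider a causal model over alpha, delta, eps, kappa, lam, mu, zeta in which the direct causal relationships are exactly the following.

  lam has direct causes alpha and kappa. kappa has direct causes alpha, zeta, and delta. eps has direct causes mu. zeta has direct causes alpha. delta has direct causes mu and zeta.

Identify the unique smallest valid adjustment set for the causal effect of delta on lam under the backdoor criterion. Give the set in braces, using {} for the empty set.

Variables eligible for adjustment (non-descendants of delta, excluding delta and lam): {alpha, eps, mu, zeta}.
Backdoor paths from delta to lam:
  P1: delta <- zeta <- alpha -> kappa -> lam
  P2: delta <- zeta <- alpha -> lam
  P3: delta <- zeta -> kappa <- alpha -> lam
  P4: delta <- zeta -> kappa -> lam
The empty set is not sufficient: P1 (delta <- zeta <- alpha -> kappa -> lam) has no collider blocking it and no conditioned non-collider, so it is open.
Try {zeta}:
  P1: blocked at chain node zeta ∈ conditioning set.
  P2: blocked at chain node zeta ∈ conditioning set.
  P3: blocked at fork node zeta ∈ conditioning set.
  P4: blocked at fork node zeta ∈ conditioning set.
{zeta} contains no descendant of delta and blocks every backdoor path.
No other singleton works — e.g. {mu} leaves P1 open — so {zeta} is the unique smallest valid adjustment set.

{zeta}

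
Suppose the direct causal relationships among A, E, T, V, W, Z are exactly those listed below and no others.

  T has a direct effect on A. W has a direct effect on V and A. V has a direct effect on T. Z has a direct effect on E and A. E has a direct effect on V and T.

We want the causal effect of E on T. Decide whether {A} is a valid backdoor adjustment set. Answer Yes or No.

No

Backdoor paths from E to T (paths whose first edge points into E):
  P1: E <- Z -> A <- W -> V -> T
  P2: E <- Z -> A <- T
Condition 1 (no descendant of E in the set): FAILS — A is a descendant of E.
Condition 2 (every backdoor path blocked by {A}):
  P1: open — collider(s) A are conditioned on (or have a conditioned descendant) and no non-collider on the path is in the set.
  P2: open — collider(s) A are conditioned on (or have a conditioned descendant) and no non-collider on the path is in the set.
{A} does not satisfy the backdoor criterion.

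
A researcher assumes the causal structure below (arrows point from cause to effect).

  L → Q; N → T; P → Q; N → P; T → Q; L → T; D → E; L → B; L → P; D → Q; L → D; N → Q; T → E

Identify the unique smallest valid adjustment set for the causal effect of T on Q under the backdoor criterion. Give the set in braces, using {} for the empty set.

{L, N}

Variables eligible for adjustment (non-descendants of T, excluding T and Q): {B, D, L, N, P}.
Backdoor paths from T to Q:
  P1: T <- N -> P <- L -> D -> Q
  P2: T <- N -> P <- L -> Q
  P3: T <- N -> P -> Q
  P4: T <- N -> Q
  P5: T <- L -> D -> Q
  P6: T <- L -> P <- N -> Q
  P7: T <- L -> P -> Q
  P8: T <- L -> Q
The empty set is not sufficient: P3 (T <- N -> P -> Q) has no collider blocking it and no conditioned non-collider, so it is open.
Try {L, N}:
  P1: blocked at fork node N ∈ conditioning set.
  P2: blocked at fork node N ∈ conditioning set.
  P3: blocked at fork node N ∈ conditioning set.
  P4: blocked at fork node N ∈ conditioning set.
  P5: blocked at fork node L ∈ conditioning set.
  P6: blocked at fork node L ∈ conditioning set.
  P7: blocked at fork node L ∈ conditioning set.
  P8: blocked at fork node L ∈ conditioning set.
{L, N} contains no descendant of T and blocks every backdoor path.
Every element of {L, N} is needed (dropping L leaves P5 open; dropping N leaves P3 open), so no proper subset is valid.
Among all size-2 subsets of the eligible variables, only {L, N} blocks every backdoor path, so it is the unique smallest valid adjustment set.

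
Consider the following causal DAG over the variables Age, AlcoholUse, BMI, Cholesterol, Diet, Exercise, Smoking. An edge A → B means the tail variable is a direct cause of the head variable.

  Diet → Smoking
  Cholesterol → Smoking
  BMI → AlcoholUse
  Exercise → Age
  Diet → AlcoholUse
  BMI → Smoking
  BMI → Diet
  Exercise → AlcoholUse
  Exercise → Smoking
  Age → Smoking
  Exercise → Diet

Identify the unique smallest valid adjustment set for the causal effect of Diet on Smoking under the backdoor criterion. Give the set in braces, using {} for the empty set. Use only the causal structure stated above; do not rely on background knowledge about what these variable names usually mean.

{BMI, Exercise}

Variables eligible for adjustment (non-descendants of Diet, excluding Diet and Smoking): {Age, BMI, Cholesterol, Exercise}.
Backdoor paths from Diet to Smoking:
  P1: Diet <- Exercise -> Age -> Smoking
  P2: Diet <- Exercise -> Smoking
  P3: Diet <- Exercise -> AlcoholUse <- BMI -> Smoking
  P4: Diet <- BMI -> Smoking
  P5: Diet <- BMI -> AlcoholUse <- Exercise -> Age -> Smoking
  P6: Diet <- BMI -> AlcoholUse <- Exercise -> Smoking
The empty set is not sufficient: P1 (Diet <- Exercise -> Age -> Smoking) has no collider blocking it and no conditioned non-collider, so it is open.
Try {BMI, Exercise}:
  P1: blocked at fork node Exercise ∈ conditioning set.
  P2: blocked at fork node Exercise ∈ conditioning set.
  P3: blocked at fork node Exercise ∈ conditioning set.
  P4: blocked at fork node BMI ∈ conditioning set.
  P5: blocked at fork node BMI ∈ conditioning set.
  P6: blocked at fork node BMI ∈ conditioning set.
{BMI, Exercise} contains no descendant of Diet and blocks every backdoor path.
Every element of {BMI, Exercise} is needed (dropping BMI leaves P4 open; dropping Exercise leaves P1 open), so no proper subset is valid.
Among all size-2 subsets of the eligible variables, only {BMI, Exercise} blocks every backdoor path, so it is the unique smallest valid adjustment set.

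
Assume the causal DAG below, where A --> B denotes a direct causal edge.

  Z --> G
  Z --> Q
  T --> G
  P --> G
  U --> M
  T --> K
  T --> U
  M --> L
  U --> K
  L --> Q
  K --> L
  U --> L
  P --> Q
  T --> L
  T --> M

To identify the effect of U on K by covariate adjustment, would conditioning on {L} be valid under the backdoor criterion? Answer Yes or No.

Backdoor paths from U to K (paths whose first edge points into U):
  P1: U <- T -> K
  P2: U <- T -> G <- Z -> Q <- L <- K
  P3: U <- T -> G <- P -> Q <- L <- K
  P4: U <- T -> M -> L <- K
  P5: U <- T -> L <- K
Condition 1 (no descendant of U in the set): FAILS — L is a descendant of U.
Condition 2 (every backdoor path blocked by {L}):
  P1: open — no interior node is in the conditioning set.
  P2: blocked at collider G (neither it nor any descendant is in the conditioning set).
  P3: blocked at collider G (neither it nor any descendant is in the conditioning set).
  P4: open — collider(s) L are conditioned on (or have a conditioned descendant) and no non-collider on the path is in the set.
  P5: open — collider(s) L are conditioned on (or have a conditioned descendant) and no non-collider on the path is in the set.
{L} does not satisfy the backdoor criterion.

No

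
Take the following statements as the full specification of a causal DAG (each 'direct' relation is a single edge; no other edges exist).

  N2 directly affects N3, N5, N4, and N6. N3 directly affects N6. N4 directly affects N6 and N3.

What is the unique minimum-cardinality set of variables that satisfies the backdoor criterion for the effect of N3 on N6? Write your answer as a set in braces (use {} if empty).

Variables eligible for adjustment (non-descendants of N3, excluding N3 and N6): {N2, N4, N5}.
Backdoor paths from N3 to N6:
  P1: N3 <- N2 -> N4 -> N6
  P2: N3 <- N2 -> N6
  P3: N3 <- N4 <- N2 -> N6
  P4: N3 <- N4 -> N6
The empty set is not sufficient: P1 (N3 <- N2 -> N4 -> N6) has no collider blocking it and no conditioned non-collider, so it is open.
Try {N2, N4}:
  P1: blocked at fork node N2 ∈ conditioning set.
  P2: blocked at fork node N2 ∈ conditioning set.
  P3: blocked at chain node N4 ∈ conditioning set.
  P4: blocked at fork node N4 ∈ conditioning set.
{N2, N4} contains no descendant of N3 and blocks every backdoor path.
Every element of {N2, N4} is needed (dropping N2 leaves P2 open; dropping N4 leaves P4 open), so no proper subset is valid.
Among all size-2 subsets of the eligible variables, only {N2, N4} blocks every backdoor path, so it is the unique smallest valid adjustment set.

{N2, N4}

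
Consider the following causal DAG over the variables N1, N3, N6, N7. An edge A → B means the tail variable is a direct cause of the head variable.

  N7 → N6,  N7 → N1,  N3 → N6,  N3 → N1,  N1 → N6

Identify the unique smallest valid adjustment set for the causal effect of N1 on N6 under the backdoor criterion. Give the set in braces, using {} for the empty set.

Variables eligible for adjustment (non-descendants of N1, excluding N1 and N6): {N3, N7}.
Backdoor paths from N1 to N6:
  P1: N1 <- N3 -> N6
  P2: N1 <- N7 -> N6
The empty set is not sufficient: P1 (N1 <- N3 -> N6) has no collider blocking it and no conditioned non-collider, so it is open.
Try {N3, N7}:
  P1: blocked at fork node N3 ∈ conditioning set.
  P2: blocked at fork node N7 ∈ conditioning set.
{N3, N7} contains no descendant of N1 and blocks every backdoor path.
Every element of {N3, N7} is needed (dropping N3 leaves P1 open; dropping N7 leaves P2 open), so no proper subset is valid.
Among all size-2 subsets of the eligible variables, only {N3, N7} blocks every backdoor path, so it is the unique smallest valid adjustment set.

{N3, N7}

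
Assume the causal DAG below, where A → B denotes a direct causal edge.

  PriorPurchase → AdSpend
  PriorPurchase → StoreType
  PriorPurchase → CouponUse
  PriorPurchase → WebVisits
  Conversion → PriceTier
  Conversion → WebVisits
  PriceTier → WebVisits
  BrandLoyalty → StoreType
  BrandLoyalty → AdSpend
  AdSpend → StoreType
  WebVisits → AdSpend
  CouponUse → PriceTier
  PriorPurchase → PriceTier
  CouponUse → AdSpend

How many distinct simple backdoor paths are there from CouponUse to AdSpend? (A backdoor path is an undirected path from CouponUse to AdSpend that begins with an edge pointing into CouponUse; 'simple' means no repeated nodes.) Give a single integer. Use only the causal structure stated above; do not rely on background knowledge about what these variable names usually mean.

A backdoor path from CouponUse to AdSpend is any simple undirected path whose first edge points into CouponUse (i.e. leaves CouponUse via a parent).
Parents of CouponUse: {PriorPurchase}.
Enumerating:
  P1: CouponUse <- PriorPurchase -> PriceTier <- Conversion -> WebVisits -> AdSpend
  P2: CouponUse <- PriorPurchase -> PriceTier -> WebVisits -> AdSpend
  P3: CouponUse <- PriorPurchase -> WebVisits -> AdSpend
  P4: CouponUse <- PriorPurchase -> AdSpend
  P5: CouponUse <- PriorPurchase -> StoreType <- BrandLoyalty -> AdSpend
  P6: CouponUse <- PriorPurchase -> StoreType <- AdSpend
That exhausts the simple backdoor paths. Count: 6.

6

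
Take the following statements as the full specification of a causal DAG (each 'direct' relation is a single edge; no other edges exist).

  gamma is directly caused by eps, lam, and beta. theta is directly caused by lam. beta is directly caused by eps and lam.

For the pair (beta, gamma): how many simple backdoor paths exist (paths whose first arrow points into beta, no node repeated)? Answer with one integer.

A backdoor path from beta to gamma is any simple undirected path whose first edge points into beta (i.e. leaves beta via a parent).
Parents of beta: {eps, lam}.
Enumerating:
  P1: beta <- lam -> gamma
  P2: beta <- eps -> gamma
That exhausts the simple backdoor paths. Count: 2.

2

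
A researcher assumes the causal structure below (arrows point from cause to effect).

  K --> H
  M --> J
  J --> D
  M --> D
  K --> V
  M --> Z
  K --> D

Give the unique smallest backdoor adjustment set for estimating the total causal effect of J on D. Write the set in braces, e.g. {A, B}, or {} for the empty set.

{M}

Variables eligible for adjustment (non-descendants of J, excluding J and D): {H, K, M, V, Z}.
Backdoor paths from J to D:
  P1: J <- M -> D
The empty set is not sufficient: P1 (J <- M -> D) has no collider blocking it and no conditioned non-collider, so it is open.
Try {M}:
  P1: blocked at fork node M ∈ conditioning set.
{M} contains no descendant of J and blocks every backdoor path.
No other singleton works — e.g. {K} leaves P1 open — so {M} is the unique smallest valid adjustment set.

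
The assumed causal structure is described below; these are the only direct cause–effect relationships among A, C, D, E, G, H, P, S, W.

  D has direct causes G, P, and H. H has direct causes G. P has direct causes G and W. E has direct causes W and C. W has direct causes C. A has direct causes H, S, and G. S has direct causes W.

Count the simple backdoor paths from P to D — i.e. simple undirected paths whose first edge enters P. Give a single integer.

A backdoor path from P to D is any simple undirected path whose first edge points into P (i.e. leaves P via a parent).
Parents of P: {G, W}.
Enumerating:
  P1: P <- W -> S -> A <- G -> H -> D
  P2: P <- W -> S -> A <- G -> D
  P3: P <- W -> S -> A <- H <- G -> D
  P4: P <- W -> S -> A <- H -> D
  P5: P <- G -> H -> D
  P6: P <- G -> A <- H -> D
  P7: P <- G -> D
That exhausts the simple backdoor paths. Count: 7.

7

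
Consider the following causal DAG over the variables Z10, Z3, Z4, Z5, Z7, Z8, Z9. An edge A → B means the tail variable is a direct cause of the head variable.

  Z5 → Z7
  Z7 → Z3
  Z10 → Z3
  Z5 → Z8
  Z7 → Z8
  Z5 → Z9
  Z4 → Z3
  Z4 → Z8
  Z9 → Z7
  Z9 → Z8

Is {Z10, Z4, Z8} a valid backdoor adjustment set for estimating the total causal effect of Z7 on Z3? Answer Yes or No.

No

Backdoor paths from Z7 to Z3 (paths whose first edge points into Z7):
  P1: Z7 <- Z5 -> Z9 -> Z8 <- Z4 -> Z3
  P2: Z7 <- Z5 -> Z8 <- Z4 -> Z3
  P3: Z7 <- Z9 <- Z5 -> Z8 <- Z4 -> Z3
  P4: Z7 <- Z9 -> Z8 <- Z4 -> Z3
Condition 1 (no descendant of Z7 in the set): FAILS — Z8 is a descendant of Z7.
Condition 2 (every backdoor path blocked by {Z10, Z4, Z8}):
  P1: blocked at fork node Z4 ∈ conditioning set.
  P2: blocked at fork node Z4 ∈ conditioning set.
  P3: blocked at fork node Z4 ∈ conditioning set.
  P4: blocked at fork node Z4 ∈ conditioning set.
{Z10, Z4, Z8} does not satisfy the backdoor criterion.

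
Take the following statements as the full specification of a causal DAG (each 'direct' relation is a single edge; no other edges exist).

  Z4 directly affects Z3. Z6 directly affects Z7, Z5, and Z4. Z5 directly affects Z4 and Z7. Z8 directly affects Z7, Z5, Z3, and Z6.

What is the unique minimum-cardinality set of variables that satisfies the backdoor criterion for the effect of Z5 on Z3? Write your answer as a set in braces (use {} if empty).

{Z6, Z8}

Variables eligible for adjustment (non-descendants of Z5, excluding Z5 and Z3): {Z6, Z8}.
Backdoor paths from Z5 to Z3:
  P1: Z5 <- Z8 -> Z6 -> Z4 -> Z3
  P2: Z5 <- Z8 -> Z7 <- Z6 -> Z4 -> Z3
  P3: Z5 <- Z8 -> Z3
  P4: Z5 <- Z6 <- Z8 -> Z3
  P5: Z5 <- Z6 -> Z7 <- Z8 -> Z3
  P6: Z5 <- Z6 -> Z4 -> Z3
The empty set is not sufficient: P1 (Z5 <- Z8 -> Z6 -> Z4 -> Z3) has no collider blocking it and no conditioned non-collider, so it is open.
Try {Z6, Z8}:
  P1: blocked at fork node Z8 ∈ conditioning set.
  P2: blocked at fork node Z8 ∈ conditioning set.
  P3: blocked at fork node Z8 ∈ conditioning set.
  P4: blocked at chain node Z6 ∈ conditioning set.
  P5: blocked at fork node Z6 ∈ conditioning set.
  P6: blocked at fork node Z6 ∈ conditioning set.
{Z6, Z8} contains no descendant of Z5 and blocks every backdoor path.
Every element of {Z6, Z8} is needed (dropping Z6 leaves P6 open; dropping Z8 leaves P3 open), so no proper subset is valid.
Among all size-2 subsets of the eligible variables, only {Z6, Z8} blocks every backdoor path, so it is the unique smallest valid adjustment set.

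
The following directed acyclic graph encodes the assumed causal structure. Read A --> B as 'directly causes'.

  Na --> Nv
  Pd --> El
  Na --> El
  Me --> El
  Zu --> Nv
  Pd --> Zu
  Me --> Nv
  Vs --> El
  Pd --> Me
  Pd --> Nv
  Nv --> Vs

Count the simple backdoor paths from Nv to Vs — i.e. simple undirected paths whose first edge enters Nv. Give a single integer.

A backdoor path from Nv to Vs is any simple undirected path whose first edge points into Nv (i.e. leaves Nv via a parent).
Parents of Nv: {Me, Na, Pd, Zu}.
Enumerating:
  P1: Nv <- Pd -> Me -> El <- Vs
  P2: Nv <- Pd -> El <- Vs
  P3: Nv <- Me <- Pd -> El <- Vs
  P4: Nv <- Me -> El <- Vs
  P5: Nv <- Na -> El <- Vs
  P6: Nv <- Zu <- Pd -> Me -> El <- Vs
  P7: Nv <- Zu <- Pd -> El <- Vs
That exhausts the simple backdoor paths. Count: 7.

7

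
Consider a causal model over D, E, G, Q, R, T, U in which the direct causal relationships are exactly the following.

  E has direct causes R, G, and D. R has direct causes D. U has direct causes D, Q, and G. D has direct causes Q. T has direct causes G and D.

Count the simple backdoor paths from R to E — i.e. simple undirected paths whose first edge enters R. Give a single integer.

4

A backdoor path from R to E is any simple undirected path whose first edge points into R (i.e. leaves R via a parent).
Parents of R: {D}.
Enumerating:
  P1: R <- D <- Q -> U <- G -> E
  P2: R <- D -> T <- G -> E
  P3: R <- D -> U <- G -> E
  P4: R <- D -> E
That exhausts the simple backdoor paths. Count: 4.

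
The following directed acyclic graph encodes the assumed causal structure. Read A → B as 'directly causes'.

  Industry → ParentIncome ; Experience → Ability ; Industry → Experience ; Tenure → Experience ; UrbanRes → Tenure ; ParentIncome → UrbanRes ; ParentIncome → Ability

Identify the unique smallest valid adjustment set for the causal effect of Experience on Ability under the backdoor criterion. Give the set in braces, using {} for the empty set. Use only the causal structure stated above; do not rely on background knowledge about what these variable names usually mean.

{ParentIncome}

Variables eligible for adjustment (non-descendants of Experience, excluding Experience and Ability): {Industry, ParentIncome, Tenure, UrbanRes}.
Backdoor paths from Experience to Ability:
  P1: Experience <- Industry -> ParentIncome -> Ability
  P2: Experience <- Tenure <- UrbanRes <- ParentIncome -> Ability
The empty set is not sufficient: P1 (Experience <- Industry -> ParentIncome -> Ability) has no collider blocking it and no conditioned non-collider, so it is open.
Try {ParentIncome}:
  P1: blocked at chain node ParentIncome ∈ conditioning set.
  P2: blocked at fork node ParentIncome ∈ conditioning set.
{ParentIncome} contains no descendant of Experience and blocks every backdoor path.
No other singleton works — e.g. {Industry} leaves P2 open — so {ParentIncome} is the unique smallest valid adjustment set.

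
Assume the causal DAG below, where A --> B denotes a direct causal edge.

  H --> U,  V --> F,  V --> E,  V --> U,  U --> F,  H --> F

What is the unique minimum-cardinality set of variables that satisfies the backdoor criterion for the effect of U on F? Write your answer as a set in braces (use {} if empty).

Variables eligible for adjustment (non-descendants of U, excluding U and F): {E, H, V}.
Backdoor paths from U to F:
  P1: U <- H -> F
  P2: U <- V -> F
The empty set is not sufficient: P1 (U <- H -> F) has no collider blocking it and no conditioned non-collider, so it is open.
Try {H, V}:
  P1: blocked at fork node H ∈ conditioning set.
  P2: blocked at fork node V ∈ conditioning set.
{H, V} contains no descendant of U and blocks every backdoor path.
Every element of {H, V} is needed (dropping H leaves P1 open; dropping V leaves P2 open), so no proper subset is valid.
Among all size-2 subsets of the eligible variables, only {H, V} blocks every backdoor path, so it is the unique smallest valid adjustment set.

{H, V}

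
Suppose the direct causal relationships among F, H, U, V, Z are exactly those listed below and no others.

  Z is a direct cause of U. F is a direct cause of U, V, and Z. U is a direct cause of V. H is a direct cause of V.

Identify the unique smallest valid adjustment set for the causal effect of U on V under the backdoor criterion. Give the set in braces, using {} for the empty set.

Variables eligible for adjustment (non-descendants of U, excluding U and V): {F, H, Z}.
Backdoor paths from U to V:
  P1: U <- F -> V
  P2: U <- Z <- F -> V
The empty set is not sufficient: P1 (U <- F -> V) has no collider blocking it and no conditioned non-collider, so it is open.
Try {F}:
  P1: blocked at fork node F ∈ conditioning set.
  P2: blocked at fork node F ∈ conditioning set.
{F} contains no descendant of U and blocks every backdoor path.
No other singleton works — e.g. {Z} leaves P1 open — so {F} is the unique smallest valid adjustment set.

{F}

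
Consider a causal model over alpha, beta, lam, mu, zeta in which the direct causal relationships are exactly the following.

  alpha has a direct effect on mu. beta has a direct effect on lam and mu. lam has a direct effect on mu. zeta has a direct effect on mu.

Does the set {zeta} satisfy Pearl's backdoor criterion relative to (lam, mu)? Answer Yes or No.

Backdoor paths from lam to mu (paths whose first edge points into lam):
  P1: lam <- beta -> mu
Condition 1 (no descendant of lam in the set): holds — descendants of lam are {mu}; none are in {zeta}.
Condition 2 (every backdoor path blocked by {zeta}):
  P1: open — no interior node is in the conditioning set.
{zeta} does not satisfy the backdoor criterion.

No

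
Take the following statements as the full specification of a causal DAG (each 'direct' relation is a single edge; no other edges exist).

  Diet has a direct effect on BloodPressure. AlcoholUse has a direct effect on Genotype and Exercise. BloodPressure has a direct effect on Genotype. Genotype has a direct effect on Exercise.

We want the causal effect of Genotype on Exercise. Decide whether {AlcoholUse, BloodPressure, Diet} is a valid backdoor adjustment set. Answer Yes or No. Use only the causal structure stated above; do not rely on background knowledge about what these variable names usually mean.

Yes

Backdoor paths from Genotype to Exercise (paths whose first edge points into Genotype):
  P1: Genotype <- AlcoholUse -> Exercise
Condition 1 (no descendant of Genotype in the set): holds — descendants of Genotype are {Exercise}; none are in {AlcoholUse, BloodPressure, Diet}.
Condition 2 (every backdoor path blocked by {AlcoholUse, BloodPressure, Diet}):
  P1: blocked at fork node AlcoholUse ∈ conditioning set.
{AlcoholUse, BloodPressure, Diet} satisfies the backdoor criterion.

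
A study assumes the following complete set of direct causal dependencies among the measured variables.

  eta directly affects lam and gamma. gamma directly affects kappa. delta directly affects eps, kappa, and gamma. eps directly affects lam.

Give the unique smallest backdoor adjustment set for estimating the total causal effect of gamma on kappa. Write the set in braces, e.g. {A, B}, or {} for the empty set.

Variables eligible for adjustment (non-descendants of gamma, excluding gamma and kappa): {delta, eps, eta, lam}.
Backdoor paths from gamma to kappa:
  P1: gamma <- delta -> kappa
  P2: gamma <- eta -> lam <- eps <- delta -> kappa
The empty set is not sufficient: P1 (gamma <- delta -> kappa) has no collider blocking it and no conditioned non-collider, so it is open.
Try {delta}:
  P1: blocked at fork node delta ∈ conditioning set.
  P2: blocked at collider lam (neither it nor any descendant is in the conditioning set).
{delta} contains no descendant of gamma and blocks every backdoor path.
No other singleton works — e.g. {eta} leaves P1 open — so {delta} is the unique smallest valid adjustment set.

{delta}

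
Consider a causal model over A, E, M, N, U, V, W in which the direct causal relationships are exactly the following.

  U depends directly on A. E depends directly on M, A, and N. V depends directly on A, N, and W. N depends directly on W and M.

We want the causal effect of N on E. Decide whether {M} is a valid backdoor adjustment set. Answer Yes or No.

Yes

Backdoor paths from N to E (paths whose first edge points into N):
  P1: N <- W -> V <- A -> E
  P2: N <- M -> E
Condition 1 (no descendant of N in the set): holds — descendants of N are {E, V}; none are in {M}.
Condition 2 (every backdoor path blocked by {M}):
  P1: blocked at collider V (neither it nor any descendant is in the conditioning set).
  P2: blocked at fork node M ∈ conditioning set.
{M} satisfies the backdoor criterion.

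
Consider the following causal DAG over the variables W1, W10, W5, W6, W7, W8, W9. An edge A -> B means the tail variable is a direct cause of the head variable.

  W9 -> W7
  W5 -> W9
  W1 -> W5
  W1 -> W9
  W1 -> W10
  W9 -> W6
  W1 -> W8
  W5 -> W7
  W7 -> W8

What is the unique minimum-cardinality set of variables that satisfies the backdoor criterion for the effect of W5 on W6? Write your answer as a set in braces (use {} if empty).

Variables eligible for adjustment (non-descendants of W5, excluding W5 and W6): {W1, W10}.
Backdoor paths from W5 to W6:
  P1: W5 <- W1 -> W9 -> W6
  P2: W5 <- W1 -> W8 <- W7 <- W9 -> W6
The empty set is not sufficient: P1 (W5 <- W1 -> W9 -> W6) has no collider blocking it and no conditioned non-collider, so it is open.
Try {W1}:
  P1: blocked at fork node W1 ∈ conditioning set.
  P2: blocked at fork node W1 ∈ conditioning set.
{W1} contains no descendant of W5 and blocks every backdoor path.
No other singleton works — e.g. {W10} leaves P1 open — so {W1} is the unique smallest valid adjustment set.

{W1}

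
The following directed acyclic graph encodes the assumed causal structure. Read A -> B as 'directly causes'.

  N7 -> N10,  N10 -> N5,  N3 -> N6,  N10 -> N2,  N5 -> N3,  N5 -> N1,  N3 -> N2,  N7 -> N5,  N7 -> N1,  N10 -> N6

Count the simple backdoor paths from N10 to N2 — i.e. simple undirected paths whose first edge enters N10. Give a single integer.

2

A backdoor path from N10 to N2 is any simple undirected path whose first edge points into N10 (i.e. leaves N10 via a parent).
Parents of N10: {N7}.
Enumerating:
  P1: N10 <- N7 -> N5 -> N3 -> N2
  P2: N10 <- N7 -> N1 <- N5 -> N3 -> N2
That exhausts the simple backdoor paths. Count: 2.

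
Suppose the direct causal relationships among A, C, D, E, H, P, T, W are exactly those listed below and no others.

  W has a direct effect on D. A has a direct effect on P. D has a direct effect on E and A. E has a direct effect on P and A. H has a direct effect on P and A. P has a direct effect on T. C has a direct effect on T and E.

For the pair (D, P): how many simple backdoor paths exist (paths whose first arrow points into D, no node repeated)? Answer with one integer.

A backdoor path from D to P is any simple undirected path whose first edge points into D (i.e. leaves D via a parent).
Parents of D: {W}.
No simple path from any parent of D reaches P without revisiting D, so there are no backdoor paths.

0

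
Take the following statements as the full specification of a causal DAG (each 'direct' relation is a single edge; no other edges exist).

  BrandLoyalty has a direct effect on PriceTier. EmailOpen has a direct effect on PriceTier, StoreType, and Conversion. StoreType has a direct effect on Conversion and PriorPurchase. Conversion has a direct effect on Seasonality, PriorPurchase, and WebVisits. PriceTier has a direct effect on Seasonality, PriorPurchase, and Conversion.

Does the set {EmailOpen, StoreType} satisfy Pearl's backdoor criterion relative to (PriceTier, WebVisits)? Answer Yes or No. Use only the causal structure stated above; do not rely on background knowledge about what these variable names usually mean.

Backdoor paths from PriceTier to WebVisits (paths whose first edge points into PriceTier):
  P1: PriceTier <- EmailOpen -> StoreType -> Conversion -> WebVisits
  P2: PriceTier <- EmailOpen -> StoreType -> PriorPurchase <- Conversion -> WebVisits
  P3: PriceTier <- EmailOpen -> Conversion -> WebVisits
Condition 1 (no descendant of PriceTier in the set): holds — descendants of PriceTier are {Conversion, PriorPurchase, Seasonality, WebVisits}; none are in {EmailOpen, StoreType}.
Condition 2 (every backdoor path blocked by {EmailOpen, StoreType}):
  P1: blocked at fork node EmailOpen ∈ conditioning set.
  P2: blocked at fork node EmailOpen ∈ conditioning set.
  P3: blocked at fork node EmailOpen ∈ conditioning set.
{EmailOpen, StoreType} satisfies the backdoor criterion.

Yes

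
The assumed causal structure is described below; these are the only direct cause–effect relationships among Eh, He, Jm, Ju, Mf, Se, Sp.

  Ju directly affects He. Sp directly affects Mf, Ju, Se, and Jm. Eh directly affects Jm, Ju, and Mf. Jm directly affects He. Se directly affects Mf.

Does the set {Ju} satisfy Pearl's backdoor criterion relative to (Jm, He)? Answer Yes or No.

Yes

Backdoor paths from Jm to He (paths whose first edge points into Jm):
  P1: Jm <- Eh -> Ju -> He
  P2: Jm <- Eh -> Mf <- Sp -> Ju -> He
  P3: Jm <- Eh -> Mf <- Se <- Sp -> Ju -> He
  P4: Jm <- Sp -> Se -> Mf <- Eh -> Ju -> He
  P5: Jm <- Sp -> Ju -> He
  P6: Jm <- Sp -> Mf <- Eh -> Ju -> He
Condition 1 (no descendant of Jm in the set): holds — descendants of Jm are {He}; none are in {Ju}.
Condition 2 (every backdoor path blocked by {Ju}):
  P1: blocked at chain node Ju ∈ conditioning set.
  P2: blocked at collider Mf (neither it nor any descendant is in the conditioning set).
  P3: blocked at collider Mf (neither it nor any descendant is in the conditioning set).
  P4: blocked at collider Mf (neither it nor any descendant is in the conditioning set).
  P5: blocked at chain node Ju ∈ conditioning set.
  P6: blocked at collider Mf (neither it nor any descendant is in the conditioning set).
{Ju} satisfies the backdoor criterion.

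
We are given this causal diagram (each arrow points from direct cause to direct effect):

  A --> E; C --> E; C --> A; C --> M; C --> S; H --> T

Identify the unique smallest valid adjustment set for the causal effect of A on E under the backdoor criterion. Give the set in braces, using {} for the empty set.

Variables eligible for adjustment (non-descendants of A, excluding A and E): {C, H, M, S, T}.
Backdoor paths from A to E:
  P1: A <- C -> E
The empty set is not sufficient: P1 (A <- C -> E) has no collider blocking it and no conditioned non-collider, so it is open.
Try {C}:
  P1: blocked at fork node C ∈ conditioning set.
{C} contains no descendant of A and blocks every backdoor path.
No other singleton works — e.g. {H} leaves P1 open — so {C} is the unique smallest valid adjustment set.

{C}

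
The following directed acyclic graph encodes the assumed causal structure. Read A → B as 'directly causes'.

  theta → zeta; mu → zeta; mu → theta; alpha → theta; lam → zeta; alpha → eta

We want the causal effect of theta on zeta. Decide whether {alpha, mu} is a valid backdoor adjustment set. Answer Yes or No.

Yes

Backdoor paths from theta to zeta (paths whose first edge points into theta):
  P1: theta <- mu -> zeta
Condition 1 (no descendant of theta in the set): holds — descendants of theta are {zeta}; none are in {alpha, mu}.
Condition 2 (every backdoor path blocked by {alpha, mu}):
  P1: blocked at fork node mu ∈ conditioning set.
{alpha, mu} satisfies the backdoor criterion.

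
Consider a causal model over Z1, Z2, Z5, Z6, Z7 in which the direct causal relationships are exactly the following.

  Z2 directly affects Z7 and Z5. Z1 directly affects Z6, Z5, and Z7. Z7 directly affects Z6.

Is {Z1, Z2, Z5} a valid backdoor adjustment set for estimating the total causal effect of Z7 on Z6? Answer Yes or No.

Backdoor paths from Z7 to Z6 (paths whose first edge points into Z7):
  P1: Z7 <- Z1 -> Z6
  P2: Z7 <- Z2 -> Z5 <- Z1 -> Z6
Condition 1 (no descendant of Z7 in the set): holds — descendants of Z7 are {Z6}; none are in {Z1, Z2, Z5}.
Condition 2 (every backdoor path blocked by {Z1, Z2, Z5}):
  P1: blocked at fork node Z1 ∈ conditioning set.
  P2: blocked at fork node Z2 ∈ conditioning set.
{Z1, Z2, Z5} satisfies the backdoor criterion.

Yes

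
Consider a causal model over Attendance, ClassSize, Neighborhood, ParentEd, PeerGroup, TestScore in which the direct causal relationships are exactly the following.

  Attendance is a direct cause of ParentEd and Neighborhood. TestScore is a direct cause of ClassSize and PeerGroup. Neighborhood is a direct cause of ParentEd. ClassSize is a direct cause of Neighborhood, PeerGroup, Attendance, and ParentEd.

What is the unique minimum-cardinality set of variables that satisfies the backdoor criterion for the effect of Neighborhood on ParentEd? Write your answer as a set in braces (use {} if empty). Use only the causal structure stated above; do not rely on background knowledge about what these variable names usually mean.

Variables eligible for adjustment (non-descendants of Neighborhood, excluding Neighborhood and ParentEd): {Attendance, ClassSize, PeerGroup, TestScore}.
Backdoor paths from Neighborhood to ParentEd:
  P1: Neighborhood <- ClassSize -> Attendance -> ParentEd
  P2: Neighborhood <- ClassSize -> ParentEd
  P3: Neighborhood <- Attendance <- ClassSize -> ParentEd
  P4: Neighborhood <- Attendance -> ParentEd
The empty set is not sufficient: P1 (Neighborhood <- ClassSize -> Attendance -> ParentEd) has no collider blocking it and no conditioned non-collider, so it is open.
Try {Attendance, ClassSize}:
  P1: blocked at fork node ClassSize ∈ conditioning set.
  P2: blocked at fork node ClassSize ∈ conditioning set.
  P3: blocked at chain node Attendance ∈ conditioning set.
  P4: blocked at fork node Attendance ∈ conditioning set.
{Attendance, ClassSize} contains no descendant of Neighborhood and blocks every backdoor path.
Every element of {Attendance, ClassSize} is needed (dropping Attendance leaves P4 open; dropping ClassSize leaves P2 open), so no proper subset is valid.
Among all size-2 subsets of the eligible variables, only {Attendance, ClassSize} blocks every backdoor path, so it is the unique smallest valid adjustment set.

{Attendance, ClassSize}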